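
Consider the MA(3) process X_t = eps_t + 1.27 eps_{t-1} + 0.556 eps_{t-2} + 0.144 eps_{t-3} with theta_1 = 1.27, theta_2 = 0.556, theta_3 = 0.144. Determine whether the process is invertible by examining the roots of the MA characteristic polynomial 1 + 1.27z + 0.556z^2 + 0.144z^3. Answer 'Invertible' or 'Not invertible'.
\text{Invertible}

The MA(q) characteristic polynomial is P(z) = 1 + 1.27z + 0.556z^2 + 0.144z^3.
Invertibility requires all roots to lie outside the unit circle, i.e. |z| > 1 for every root.
Degree 3: look for a simple real root z0 first, then factor out (1 - z/z0) and solve the remaining quadratic.
Testing z0 = -1.25: P(-1.25) = 1 + (1.27)(-1.25) + (0.556)(-1.25)^2 + (0.144)(-1.25)^3
  = 1 + (-1.5875) + (0.86875) + (-0.28125) = 0.  So z_0 = -1.25 is a root, |z_0| = 1.25.
Divide out the factor (1 + 0.8 z) = (1 - z/z0) (since 1/z0 = -0.8):
  P(z) = (1 + 0.8 z)(1 + (0.47) z + (0.18) z^2)
  [check: z-coef 0.47 - (-0.8) = 1.27; z^2-coef 0.18 - (-0.8)(0.47) = 0.556; z^3-coef -(-0.8)(0.18) = 0.144.]
Remaining roots from the quadratic factor 1 + (0.47) z + (0.18) z^2:
  Set 1 + (0.47) z + (0.18) z^2 = 0, i.e. a z^2 + b z + c = 0 with a = 0.18, b = 0.47, c = 1.
  Discriminant D = b^2 - 4ac = (0.47)^2 - 4*(0.18)*1 = 0.2209 - (0.72) = -0.4991.
  D < 0, so the roots are the complex-conjugate pair z = (-b +/- i sqrt(-D)) / (2a) = -1.3056 +/- 1.9624i.
  For a conjugate pair |z|^2 = z * conj(z) = (product of roots) = c/a = 1/(0.18) = 5.555556, so |z| = sqrt(5.555556) = 2.357 for both roots.
Moduli of all roots: 1.2500, 2.3570, 2.3570.
All moduli strictly greater than 1? Yes.
Verdict: Invertible.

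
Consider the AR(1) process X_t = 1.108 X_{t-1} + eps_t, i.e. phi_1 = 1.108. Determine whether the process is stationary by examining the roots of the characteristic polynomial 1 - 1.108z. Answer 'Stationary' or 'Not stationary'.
\text{Not stationary}

The AR(p) characteristic polynomial is P(z) = 1 - 1.108z.
Stationarity requires all roots to lie outside the unit circle, i.e. |z| > 1 for every root.
This is linear in z: 1 + (-1.108) z = 0  =>  z = -1/(-1.108) = 0.902527,  |z| = 0.902527.
Moduli of all roots: 0.9025.
All moduli strictly greater than 1? No.
Verdict: Not stationary.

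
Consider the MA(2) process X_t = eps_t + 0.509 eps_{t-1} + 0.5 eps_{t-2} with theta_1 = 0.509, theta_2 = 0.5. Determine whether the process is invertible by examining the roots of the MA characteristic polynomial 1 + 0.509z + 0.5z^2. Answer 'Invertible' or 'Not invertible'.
\text{Invertible}

The MA(q) characteristic polynomial is P(z) = 1 + 0.509z + 0.5z^2.
Invertibility requires all roots to lie outside the unit circle, i.e. |z| > 1 for every root.
Set 1 + (0.509) z + (0.5) z^2 = 0, i.e. a z^2 + b z + c = 0 with a = 0.5, b = 0.509, c = 1.
Discriminant D = b^2 - 4ac = (0.509)^2 - 4*(0.5)*1 = 0.259081 - (2) = -1.740919.
D < 0, so the roots are the complex-conjugate pair z = (-b +/- i sqrt(-D)) / (2a) = -0.509 +/- 1.3194i.
For a conjugate pair |z|^2 = z * conj(z) = (product of roots) = c/a = 1/(0.5) = 2, so |z| = sqrt(2) = 1.4142 for both roots.
Moduli of all roots: 1.4142, 1.4142.
All moduli strictly greater than 1? Yes.
Verdict: Invertible.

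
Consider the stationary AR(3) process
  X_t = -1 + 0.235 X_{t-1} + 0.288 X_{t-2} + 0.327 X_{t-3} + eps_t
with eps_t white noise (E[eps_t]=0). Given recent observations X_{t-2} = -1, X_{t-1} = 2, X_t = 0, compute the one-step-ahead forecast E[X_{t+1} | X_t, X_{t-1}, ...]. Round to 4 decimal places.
E[X_{t+1} \mid \mathcal F_t] = -0.7510

For an AR(p) model X_t = c + sum_i phi_i X_{t-i} + eps_t, the
one-step-ahead conditional mean is
  E[X_{t+1} | X_t, ...] = c + sum_i phi_i X_{t+1-i}.
Substitute known values:
  E[X_{t+1} | ...] = -1 + (0.235) * (0) + (0.288) * (2) + (0.327) * (-1)
                   = -0.7510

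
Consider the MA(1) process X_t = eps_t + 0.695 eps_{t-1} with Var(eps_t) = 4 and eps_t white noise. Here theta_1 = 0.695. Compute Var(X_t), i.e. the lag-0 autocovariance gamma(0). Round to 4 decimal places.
\gamma(0) = 5.9321

For an MA(q) process X_t = eps_t + sum_i theta_i eps_{t-i} with
Var(eps_t) = sigma^2, the variance is
  gamma(0) = sigma^2 * (1 + sum_i theta_i^2).
  sum_i theta_i^2 = (0.695)^2 = 0.483025.
  gamma(0) = 4 * (1 + 0.483025) = 4 * 1.483025 = 5.9321.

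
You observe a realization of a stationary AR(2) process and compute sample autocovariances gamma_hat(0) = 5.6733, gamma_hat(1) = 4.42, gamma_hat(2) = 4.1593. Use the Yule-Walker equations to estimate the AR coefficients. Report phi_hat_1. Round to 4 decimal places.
\hat\phi_{1} = 0.5290

The Yule-Walker equations for an AR(p) process read, in matrix form,
  Gamma_p phi = r_p,   with   (Gamma_p)_{ij} = gamma(|i - j|),
                       (r_p)_i = gamma(i),   i,j = 1..p.
Substitute the sample gammas (Toeplitz matrix and right-hand side of size 2):
  Gamma_p = [[5.6733, 4.42], [4.42, 5.6733]]
  r_p     = [4.42, 4.1593]
Written out:
  5.6733 phi_1 + 4.42 phi_2 = 4.42
  4.42 phi_1 + 5.6733 phi_2 = 4.1593
Solve by Cramer's rule:
  det = gamma(0)^2 - gamma(1)^2 = (5.6733)^2 - (4.42)^2 = 32.18633289 - 19.5364 = 12.64993289
  phi_hat_1 = [gamma(1) gamma(0) - gamma(1) gamma(2)] / det = [(4.42)(5.6733) - (4.42)(4.1593)] / 12.64993289 = 6.69188 / 12.64993289 = 0.529
  phi_hat_2 = [gamma(0) gamma(2) - gamma(1)^2] / det = [(5.6733)(4.1593) - (4.42)^2] / 12.64993289 = 4.06055669 / 12.64993289 = 0.321
So phi_hat = [0.5290, 0.3210].
Therefore phi_hat_1 = 0.5290.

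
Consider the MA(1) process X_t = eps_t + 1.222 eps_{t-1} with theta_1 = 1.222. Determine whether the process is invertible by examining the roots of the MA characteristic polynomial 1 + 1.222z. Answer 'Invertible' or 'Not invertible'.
\text{Not invertible}

The MA(q) characteristic polynomial is P(z) = 1 + 1.222z.
Invertibility requires all roots to lie outside the unit circle, i.e. |z| > 1 for every root.
This is linear in z: 1 + (1.222) z = 0  =>  z = -1/(1.222) = -0.818331,  |z| = 0.818331.
Moduli of all roots: 0.8183.
All moduli strictly greater than 1? No.
Verdict: Not invertible.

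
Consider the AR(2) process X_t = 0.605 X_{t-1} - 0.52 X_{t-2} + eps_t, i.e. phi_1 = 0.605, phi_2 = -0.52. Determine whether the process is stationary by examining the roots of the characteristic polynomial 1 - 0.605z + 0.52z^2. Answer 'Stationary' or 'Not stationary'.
\text{Stationary}

The AR(p) characteristic polynomial is P(z) = 1 - 0.605z + 0.52z^2.
Stationarity requires all roots to lie outside the unit circle, i.e. |z| > 1 for every root.
Set 1 + (-0.605) z + (0.52) z^2 = 0, i.e. a z^2 + b z + c = 0 with a = 0.52, b = -0.605, c = 1.
Discriminant D = b^2 - 4ac = (-0.605)^2 - 4*(0.52)*1 = 0.366025 - (2.08) = -1.713975.
D < 0, so the roots are the complex-conjugate pair z = (-b +/- i sqrt(-D)) / (2a) = 0.5817 +/- 1.2588i.
For a conjugate pair |z|^2 = z * conj(z) = (product of roots) = c/a = 1/(0.52) = 1.923077, so |z| = sqrt(1.923077) = 1.3868 for both roots.
Moduli of all roots: 1.3868, 1.3868.
All moduli strictly greater than 1? Yes.
Verdict: Stationary.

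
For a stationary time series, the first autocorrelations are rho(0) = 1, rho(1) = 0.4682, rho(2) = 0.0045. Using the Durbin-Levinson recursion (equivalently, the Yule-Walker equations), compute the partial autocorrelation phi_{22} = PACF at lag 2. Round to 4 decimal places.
\phi_{22} = -0.2750

The PACF at lag k is phi_{kk}, the last component of the solution
to the Yule-Walker system G_k phi = r_k where
  (G_k)_{ij} = rho(|i - j|), (r_k)_i = rho(i), i,j = 1..k.
Equivalently, Durbin-Levinson gives phi_{kk} iteratively:
  phi_{11} = rho(1)
  phi_{kk} = [rho(k) - sum_{j=1..k-1} phi_{k-1,j} rho(k-j)]
            / [1 - sum_{j=1..k-1} phi_{k-1,j} rho(j)],
  phi_{k,j} = phi_{k-1,j} - phi_{kk} phi_{k-1,k-j},  j = 1..k-1.
Step k = 1:
  phi_11 = rho(1) = 0.4682.
Step k = 2:
  phi_22 = [rho(2) - phi_11 rho(1)] / [1 - phi_11 rho(1)] = [0.0045 - (0.4682)(0.4682)] / [1 - (0.4682)(0.4682)]
         = -0.21471124 / 0.78078876 = -0.275.
Therefore phi_{22} = -0.2750.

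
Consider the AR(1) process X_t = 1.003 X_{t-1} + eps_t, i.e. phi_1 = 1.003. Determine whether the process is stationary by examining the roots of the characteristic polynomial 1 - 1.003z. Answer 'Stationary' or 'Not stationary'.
\text{Not stationary}

The AR(p) characteristic polynomial is P(z) = 1 - 1.003z.
Stationarity requires all roots to lie outside the unit circle, i.e. |z| > 1 for every root.
This is linear in z: 1 + (-1.003) z = 0  =>  z = -1/(-1.003) = 0.997009,  |z| = 0.997009.
Moduli of all roots: 0.9970.
All moduli strictly greater than 1? No.
Verdict: Not stationary.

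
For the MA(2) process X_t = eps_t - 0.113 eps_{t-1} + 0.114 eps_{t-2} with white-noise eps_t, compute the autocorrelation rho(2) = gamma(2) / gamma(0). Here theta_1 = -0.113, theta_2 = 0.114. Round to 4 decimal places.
\rho(2) = 0.1111

For an MA(q) process with theta_0 = 1, the autocovariance is
  gamma(k) = sigma^2 * sum_{i=0..q-k} theta_i * theta_{i+k},
and rho(k) = gamma(k) / gamma(0). Sigma^2 cancels.
  numerator   = (1)*(0.114) = 0.114.
  denominator = (1)^2 + (-0.113)^2 + (0.114)^2 = 1.025765.
  rho(2) = 0.114 / 1.025765 = 0.1111.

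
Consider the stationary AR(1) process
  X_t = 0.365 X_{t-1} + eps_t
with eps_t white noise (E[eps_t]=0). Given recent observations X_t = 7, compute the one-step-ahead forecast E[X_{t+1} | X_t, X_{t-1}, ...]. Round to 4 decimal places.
E[X_{t+1} \mid \mathcal F_t] = 2.5550

For an AR(p) model X_t = c + sum_i phi_i X_{t-i} + eps_t, the
one-step-ahead conditional mean is
  E[X_{t+1} | X_t, ...] = c + sum_i phi_i X_{t+1-i}.
Substitute known values:
  E[X_{t+1} | ...] = (0.365) * (7)
                   = 2.5550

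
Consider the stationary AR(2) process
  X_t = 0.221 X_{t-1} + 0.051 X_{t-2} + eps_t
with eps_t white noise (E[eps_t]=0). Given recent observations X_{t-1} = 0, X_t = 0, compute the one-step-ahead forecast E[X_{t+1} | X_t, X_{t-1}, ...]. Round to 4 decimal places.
E[X_{t+1} \mid \mathcal F_t] = 0.0000

For an AR(p) model X_t = c + sum_i phi_i X_{t-i} + eps_t, the
one-step-ahead conditional mean is
  E[X_{t+1} | X_t, ...] = c + sum_i phi_i X_{t+1-i}.
Substitute known values:
  E[X_{t+1} | ...] = (0.221) * (0) + (0.051) * (0)
                   = 0.0000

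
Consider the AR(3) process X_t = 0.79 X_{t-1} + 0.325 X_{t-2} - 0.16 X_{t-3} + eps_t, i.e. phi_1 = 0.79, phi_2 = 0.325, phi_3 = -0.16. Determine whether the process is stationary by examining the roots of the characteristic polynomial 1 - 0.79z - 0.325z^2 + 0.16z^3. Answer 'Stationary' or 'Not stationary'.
\text{Stationary}

The AR(p) characteristic polynomial is P(z) = 1 - 0.79z - 0.325z^2 + 0.16z^3.
Stationarity requires all roots to lie outside the unit circle, i.e. |z| > 1 for every root.
Degree 3: look for a simple real root z0 first, then factor out (1 - z/z0) and solve the remaining quadratic.
Testing z0 = -2: P(-2) = 1 + (-0.79)(-2) + (-0.325)(-2)^2 + (0.16)(-2)^3
  = 1 + (1.58) + (-1.3) + (-1.28) = 0.  So z_0 = -2 is a root, |z_0| = 2.
Divide out the factor (1 + 0.5 z) = (1 - z/z0) (since 1/z0 = -0.5):
  P(z) = (1 + 0.5 z)(1 + (-1.29) z + (0.32) z^2)
  [check: z-coef -1.29 - (-0.5) = -0.79; z^2-coef 0.32 - (-0.5)(-1.29) = -0.325; z^3-coef -(-0.5)(0.32) = 0.16.]
Remaining roots from the quadratic factor 1 + (-1.29) z + (0.32) z^2:
  Set 1 + (-1.29) z + (0.32) z^2 = 0, i.e. a z^2 + b z + c = 0 with a = 0.32, b = -1.29, c = 1.
  Discriminant D = b^2 - 4ac = (-1.29)^2 - 4*(0.32)*1 = 1.6641 - (1.28) = 0.3841.
  D >= 0, so the roots are real: z = (-b +/- sqrt(D)) / (2a) = (1.29 +/- 0.619758) / (0.64).
    z_1 = (1.29 + 0.619758) / (0.64) = 2.984,   |z_1| = 2.984.
    z_2 = (1.29 - 0.619758) / (0.64) = 1.0473,   |z_2| = 1.0473.
Moduli of all roots: 2.0000, 2.9840, 1.0473.
All moduli strictly greater than 1? Yes.
Verdict: Stationary.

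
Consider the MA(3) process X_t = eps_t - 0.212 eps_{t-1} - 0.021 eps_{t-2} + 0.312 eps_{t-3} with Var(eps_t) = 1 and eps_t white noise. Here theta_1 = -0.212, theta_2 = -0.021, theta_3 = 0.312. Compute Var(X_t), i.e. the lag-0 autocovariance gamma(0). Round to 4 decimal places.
\gamma(0) = 1.1427

For an MA(q) process X_t = eps_t + sum_i theta_i eps_{t-i} with
Var(eps_t) = sigma^2, the variance is
  gamma(0) = sigma^2 * (1 + sum_i theta_i^2).
  sum_i theta_i^2 = (-0.212)^2 + (-0.021)^2 + (0.312)^2 = 0.044944 + 0.000441 + 0.097344 = 0.142729.
  gamma(0) = 1 * (1 + 0.142729) = 1 * 1.142729 = 1.142729, which rounds to 1.1427.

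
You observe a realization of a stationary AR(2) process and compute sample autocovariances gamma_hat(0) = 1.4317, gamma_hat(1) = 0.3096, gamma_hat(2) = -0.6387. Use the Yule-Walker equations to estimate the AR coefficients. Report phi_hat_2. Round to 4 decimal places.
\hat\phi_{2} = -0.5171

The Yule-Walker equations for an AR(p) process read, in matrix form,
  Gamma_p phi = r_p,   with   (Gamma_p)_{ij} = gamma(|i - j|),
                       (r_p)_i = gamma(i),   i,j = 1..p.
Substitute the sample gammas (Toeplitz matrix and right-hand side of size 2):
  Gamma_p = [[1.4317, 0.3096], [0.3096, 1.4317]]
  r_p     = [0.3096, -0.6387]
Written out:
  1.4317 phi_1 + 0.3096 phi_2 = 0.3096
  0.3096 phi_1 + 1.4317 phi_2 = -0.6387
Solve by Cramer's rule:
  det = gamma(0)^2 - gamma(1)^2 = (1.4317)^2 - (0.3096)^2 = 2.04976489 - 0.09585216 = 1.95391273
  phi_hat_1 = [gamma(1) gamma(0) - gamma(1) gamma(2)] / det = [(0.3096)(1.4317) - (0.3096)(-0.6387)] / 1.95391273 = 0.64099584 / 1.95391273 = 0.3281
  phi_hat_2 = [gamma(0) gamma(2) - gamma(1)^2] / det = [(1.4317)(-0.6387) - (0.3096)^2] / 1.95391273 = -1.01027895 / 1.95391273 = -0.5171
So phi_hat = [0.3281, -0.5171].
Therefore phi_hat_2 = -0.5171.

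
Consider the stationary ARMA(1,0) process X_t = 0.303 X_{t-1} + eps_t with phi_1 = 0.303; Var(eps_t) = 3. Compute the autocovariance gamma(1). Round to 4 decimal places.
\gamma(1) = 1.0009

Multiply the model equation by X_{t-k} and take expectations. With theta_0 = psi_0 = 1 and psi_j the MA(infinity) weights, this gives
  gamma(k) - sum_i phi_i gamma(k-i) = c_k,
  c_k = sigma^2 * sum_{j=k..q} theta_j psi_{j-k}   (c_k = 0 for k > q),
using gamma(-m) = gamma(m).
Pure AR (q = 0): c_0 = sigma^2 = 3, c_k = 0 for k >= 1.
Equations for k = 0 and k = 1 (AR order 1):
  gamma(0) = phi_1 gamma(1) + c_0
  gamma(1) = phi_1 gamma(0) + c_1
Substituting the second into the first: gamma(0) (1 - phi_1^2) = c_0 + phi_1 c_1, so
  gamma(0) = c_0 / (1 - phi_1^2) = 3 / (1 - (0.303)^2) = 3 / 0.908191 = 3.30327.
  gamma(1) = phi_1 gamma(0) = (0.303)(3.30327) = 1.000891.
Therefore gamma(1) = 1.0009 (to 4 decimal places).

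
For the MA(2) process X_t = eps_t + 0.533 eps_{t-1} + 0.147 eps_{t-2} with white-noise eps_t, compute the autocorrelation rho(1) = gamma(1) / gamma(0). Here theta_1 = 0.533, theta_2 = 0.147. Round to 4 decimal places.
\rho(1) = 0.4682

For an MA(q) process with theta_0 = 1, the autocovariance is
  gamma(k) = sigma^2 * sum_{i=0..q-k} theta_i * theta_{i+k},
and rho(k) = gamma(k) / gamma(0). Sigma^2 cancels.
  numerator   = (1)*(0.533) + (0.533)*(0.147) = 0.611351.
  denominator = (1)^2 + (0.533)^2 + (0.147)^2 = 1.305698.
  rho(1) = 0.611351 / 1.305698 = 0.4682.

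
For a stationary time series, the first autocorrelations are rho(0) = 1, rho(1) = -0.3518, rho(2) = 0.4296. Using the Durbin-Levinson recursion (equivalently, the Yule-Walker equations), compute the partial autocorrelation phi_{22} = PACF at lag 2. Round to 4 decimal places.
\phi_{22} = 0.3490

The PACF at lag k is phi_{kk}, the last component of the solution
to the Yule-Walker system G_k phi = r_k where
  (G_k)_{ij} = rho(|i - j|), (r_k)_i = rho(i), i,j = 1..k.
Equivalently, Durbin-Levinson gives phi_{kk} iteratively:
  phi_{11} = rho(1)
  phi_{kk} = [rho(k) - sum_{j=1..k-1} phi_{k-1,j} rho(k-j)]
            / [1 - sum_{j=1..k-1} phi_{k-1,j} rho(j)],
  phi_{k,j} = phi_{k-1,j} - phi_{kk} phi_{k-1,k-j},  j = 1..k-1.
Step k = 1:
  phi_11 = rho(1) = -0.3518.
Step k = 2:
  phi_22 = [rho(2) - phi_11 rho(1)] / [1 - phi_11 rho(1)] = [0.4296 - (-0.3518)(-0.3518)] / [1 - (-0.3518)(-0.3518)]
         = 0.30583676 / 0.87623676 = 0.349.
Therefore phi_{22} = 0.3490.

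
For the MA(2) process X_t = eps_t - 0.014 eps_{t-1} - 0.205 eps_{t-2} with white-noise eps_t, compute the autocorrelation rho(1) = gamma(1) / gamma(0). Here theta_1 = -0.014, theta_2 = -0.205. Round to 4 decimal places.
\rho(1) = -0.0107

For an MA(q) process with theta_0 = 1, the autocovariance is
  gamma(k) = sigma^2 * sum_{i=0..q-k} theta_i * theta_{i+k},
and rho(k) = gamma(k) / gamma(0). Sigma^2 cancels.
  numerator   = (1)*(-0.014) + (-0.014)*(-0.205) = -0.01113.
  denominator = (1)^2 + (-0.014)^2 + (-0.205)^2 = 1.042221.
  rho(1) = -0.01113 / 1.042221 = -0.0107.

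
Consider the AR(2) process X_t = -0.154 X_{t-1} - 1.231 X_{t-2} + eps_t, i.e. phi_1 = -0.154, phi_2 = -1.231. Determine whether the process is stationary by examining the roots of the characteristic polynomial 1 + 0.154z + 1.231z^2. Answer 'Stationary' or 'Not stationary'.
\text{Not stationary}

The AR(p) characteristic polynomial is P(z) = 1 + 0.154z + 1.231z^2.
Stationarity requires all roots to lie outside the unit circle, i.e. |z| > 1 for every root.
Set 1 + (0.154) z + (1.231) z^2 = 0, i.e. a z^2 + b z + c = 0 with a = 1.231, b = 0.154, c = 1.
Discriminant D = b^2 - 4ac = (0.154)^2 - 4*(1.231)*1 = 0.023716 - (4.924) = -4.900284.
D < 0, so the roots are the complex-conjugate pair z = (-b +/- i sqrt(-D)) / (2a) = -0.0626 +/- 0.8991i.
For a conjugate pair |z|^2 = z * conj(z) = (product of roots) = c/a = 1/(1.231) = 0.812348, so |z| = sqrt(0.812348) = 0.9013 for both roots.
Moduli of all roots: 0.9013, 0.9013.
All moduli strictly greater than 1? No.
Verdict: Not stationary.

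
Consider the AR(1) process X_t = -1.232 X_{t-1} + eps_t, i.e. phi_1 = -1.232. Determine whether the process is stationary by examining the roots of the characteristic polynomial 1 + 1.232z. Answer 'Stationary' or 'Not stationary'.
\text{Not stationary}

The AR(p) characteristic polynomial is P(z) = 1 + 1.232z.
Stationarity requires all roots to lie outside the unit circle, i.e. |z| > 1 for every root.
This is linear in z: 1 + (1.232) z = 0  =>  z = -1/(1.232) = -0.811688,  |z| = 0.811688.
Moduli of all roots: 0.8117.
All moduli strictly greater than 1? No.
Verdict: Not stationary.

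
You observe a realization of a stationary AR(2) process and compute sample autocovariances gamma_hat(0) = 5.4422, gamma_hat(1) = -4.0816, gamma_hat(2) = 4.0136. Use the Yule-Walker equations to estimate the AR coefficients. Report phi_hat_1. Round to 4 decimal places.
\hat\phi_{1} = -0.4500

The Yule-Walker equations for an AR(p) process read, in matrix form,
  Gamma_p phi = r_p,   with   (Gamma_p)_{ij} = gamma(|i - j|),
                       (r_p)_i = gamma(i),   i,j = 1..p.
Substitute the sample gammas (Toeplitz matrix and right-hand side of size 2):
  Gamma_p = [[5.4422, -4.0816], [-4.0816, 5.4422]]
  r_p     = [-4.0816, 4.0136]
Written out:
  5.4422 phi_1 - 4.0816 phi_2 = -4.0816
  -4.0816 phi_1 + 5.4422 phi_2 = 4.0136
Solve by Cramer's rule:
  det = gamma(0)^2 - gamma(1)^2 = (5.4422)^2 - (-4.0816)^2 = 29.61754084 - 16.65945856 = 12.95808228
  phi_hat_1 = [gamma(1) gamma(0) - gamma(1) gamma(2)] / det = [(-4.0816)(5.4422) - (-4.0816)(4.0136)] / 12.95808228 = -5.83097376 / 12.95808228 = -0.45
  phi_hat_2 = [gamma(0) gamma(2) - gamma(1)^2] / det = [(5.4422)(4.0136) - (-4.0816)^2] / 12.95808228 = 5.18335536 / 12.95808228 = 0.4
So phi_hat = [-0.4500, 0.4000].
Therefore phi_hat_1 = -0.4500.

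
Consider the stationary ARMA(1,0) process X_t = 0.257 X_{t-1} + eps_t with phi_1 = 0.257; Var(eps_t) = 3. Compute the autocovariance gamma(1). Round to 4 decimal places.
\gamma(1) = 0.8255

Multiply the model equation by X_{t-k} and take expectations. With theta_0 = psi_0 = 1 and psi_j the MA(infinity) weights, this gives
  gamma(k) - sum_i phi_i gamma(k-i) = c_k,
  c_k = sigma^2 * sum_{j=k..q} theta_j psi_{j-k}   (c_k = 0 for k > q),
using gamma(-m) = gamma(m).
Pure AR (q = 0): c_0 = sigma^2 = 3, c_k = 0 for k >= 1.
Equations for k = 0 and k = 1 (AR order 1):
  gamma(0) = phi_1 gamma(1) + c_0
  gamma(1) = phi_1 gamma(0) + c_1
Substituting the second into the first: gamma(0) (1 - phi_1^2) = c_0 + phi_1 c_1, so
  gamma(0) = c_0 / (1 - phi_1^2) = 3 / (1 - (0.257)^2) = 3 / 0.933951 = 3.21216.
  gamma(1) = phi_1 gamma(0) = (0.257)(3.21216) = 0.825525.
Therefore gamma(1) = 0.8255 (to 4 decimal places).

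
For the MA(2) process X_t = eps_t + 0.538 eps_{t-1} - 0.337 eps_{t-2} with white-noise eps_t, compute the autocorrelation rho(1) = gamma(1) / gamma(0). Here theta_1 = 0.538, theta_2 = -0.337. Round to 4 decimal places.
\rho(1) = 0.2542

For an MA(q) process with theta_0 = 1, the autocovariance is
  gamma(k) = sigma^2 * sum_{i=0..q-k} theta_i * theta_{i+k},
and rho(k) = gamma(k) / gamma(0). Sigma^2 cancels.
  numerator   = (1)*(0.538) + (0.538)*(-0.337) = 0.356694.
  denominator = (1)^2 + (0.538)^2 + (-0.337)^2 = 1.403013.
  rho(1) = 0.356694 / 1.403013 = 0.2542.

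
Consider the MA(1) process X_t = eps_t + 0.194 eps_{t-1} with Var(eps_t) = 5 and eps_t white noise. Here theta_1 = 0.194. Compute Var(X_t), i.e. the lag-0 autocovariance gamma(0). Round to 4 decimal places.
\gamma(0) = 5.1882

For an MA(q) process X_t = eps_t + sum_i theta_i eps_{t-i} with
Var(eps_t) = sigma^2, the variance is
  gamma(0) = sigma^2 * (1 + sum_i theta_i^2).
  sum_i theta_i^2 = (0.194)^2 = 0.037636.
  gamma(0) = 5 * (1 + 0.037636) = 5 * 1.037636 = 5.18818, which rounds to 5.1882.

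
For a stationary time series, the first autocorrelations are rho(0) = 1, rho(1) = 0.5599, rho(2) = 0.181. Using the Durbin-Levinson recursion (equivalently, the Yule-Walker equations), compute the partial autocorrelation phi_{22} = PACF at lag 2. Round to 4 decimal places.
\phi_{22} = -0.1930

The PACF at lag k is phi_{kk}, the last component of the solution
to the Yule-Walker system G_k phi = r_k where
  (G_k)_{ij} = rho(|i - j|), (r_k)_i = rho(i), i,j = 1..k.
Equivalently, Durbin-Levinson gives phi_{kk} iteratively:
  phi_{11} = rho(1)
  phi_{kk} = [rho(k) - sum_{j=1..k-1} phi_{k-1,j} rho(k-j)]
            / [1 - sum_{j=1..k-1} phi_{k-1,j} rho(j)],
  phi_{k,j} = phi_{k-1,j} - phi_{kk} phi_{k-1,k-j},  j = 1..k-1.
Step k = 1:
  phi_11 = rho(1) = 0.5599.
Step k = 2:
  phi_22 = [rho(2) - phi_11 rho(1)] / [1 - phi_11 rho(1)] = [0.181 - (0.5599)(0.5599)] / [1 - (0.5599)(0.5599)]
         = -0.13248801 / 0.68651199 = -0.193.
Therefore phi_{22} = -0.1930.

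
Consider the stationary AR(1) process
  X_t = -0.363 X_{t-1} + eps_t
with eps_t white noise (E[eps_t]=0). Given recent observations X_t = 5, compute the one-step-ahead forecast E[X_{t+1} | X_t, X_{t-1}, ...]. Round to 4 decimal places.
E[X_{t+1} \mid \mathcal F_t] = -1.8150

For an AR(p) model X_t = c + sum_i phi_i X_{t-i} + eps_t, the
one-step-ahead conditional mean is
  E[X_{t+1} | X_t, ...] = c + sum_i phi_i X_{t+1-i}.
Substitute known values:
  E[X_{t+1} | ...] = (-0.363) * (5)
                   = -1.8150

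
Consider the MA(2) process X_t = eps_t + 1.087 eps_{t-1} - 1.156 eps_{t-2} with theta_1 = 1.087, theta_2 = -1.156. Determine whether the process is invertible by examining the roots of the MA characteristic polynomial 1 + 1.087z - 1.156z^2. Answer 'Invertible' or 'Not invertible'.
\text{Not invertible}

The MA(q) characteristic polynomial is P(z) = 1 + 1.087z - 1.156z^2.
Invertibility requires all roots to lie outside the unit circle, i.e. |z| > 1 for every root.
Set 1 + (1.087) z + (-1.156) z^2 = 0, i.e. a z^2 + b z + c = 0 with a = -1.156, b = 1.087, c = 1.
Discriminant D = b^2 - 4ac = (1.087)^2 - 4*(-1.156)*1 = 1.181569 - (-4.624) = 5.805569.
D >= 0, so the roots are real: z = (-b +/- sqrt(D)) / (2a) = (-1.087 +/- 2.409475) / (-2.312).
  z_1 = (-1.087 + 2.409475) / (-2.312) = -0.572,   |z_1| = 0.572.
  z_2 = (-1.087 - 2.409475) / (-2.312) = 1.5123,   |z_2| = 1.5123.
Moduli of all roots: 0.5720, 1.5123.
All moduli strictly greater than 1? No.
Verdict: Not invertible.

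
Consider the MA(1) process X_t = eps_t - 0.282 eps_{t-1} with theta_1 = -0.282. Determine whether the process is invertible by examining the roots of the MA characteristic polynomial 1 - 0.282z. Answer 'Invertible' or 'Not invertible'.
\text{Invertible}

The MA(q) characteristic polynomial is P(z) = 1 - 0.282z.
Invertibility requires all roots to lie outside the unit circle, i.e. |z| > 1 for every root.
This is linear in z: 1 + (-0.282) z = 0  =>  z = -1/(-0.282) = 3.546099,  |z| = 3.546099.
Moduli of all roots: 3.5461.
All moduli strictly greater than 1? Yes.
Verdict: Invertible.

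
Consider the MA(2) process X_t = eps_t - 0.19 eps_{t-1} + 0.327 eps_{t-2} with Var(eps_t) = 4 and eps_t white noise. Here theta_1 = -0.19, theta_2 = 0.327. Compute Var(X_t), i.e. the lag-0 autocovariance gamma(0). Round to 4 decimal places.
\gamma(0) = 4.5721

For an MA(q) process X_t = eps_t + sum_i theta_i eps_{t-i} with
Var(eps_t) = sigma^2, the variance is
  gamma(0) = sigma^2 * (1 + sum_i theta_i^2).
  sum_i theta_i^2 = (-0.19)^2 + (0.327)^2 = 0.0361 + 0.106929 = 0.143029.
  gamma(0) = 4 * (1 + 0.143029) = 4 * 1.143029 = 4.572116, which rounds to 4.5721.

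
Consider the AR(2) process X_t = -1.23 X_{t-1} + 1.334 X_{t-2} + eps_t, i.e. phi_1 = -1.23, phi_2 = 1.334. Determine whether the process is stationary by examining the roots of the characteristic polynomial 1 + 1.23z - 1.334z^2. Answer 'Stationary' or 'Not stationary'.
\text{Not stationary}

The AR(p) characteristic polynomial is P(z) = 1 + 1.23z - 1.334z^2.
Stationarity requires all roots to lie outside the unit circle, i.e. |z| > 1 for every root.
Set 1 + (1.23) z + (-1.334) z^2 = 0, i.e. a z^2 + b z + c = 0 with a = -1.334, b = 1.23, c = 1.
Discriminant D = b^2 - 4ac = (1.23)^2 - 4*(-1.334)*1 = 1.5129 - (-5.336) = 6.8489.
D >= 0, so the roots are real: z = (-b +/- sqrt(D)) / (2a) = (-1.23 +/- 2.61704) / (-2.668).
  z_1 = (-1.23 + 2.61704) / (-2.668) = -0.5199,   |z_1| = 0.5199.
  z_2 = (-1.23 - 2.61704) / (-2.668) = 1.4419,   |z_2| = 1.4419.
Moduli of all roots: 0.5199, 1.4419.
All moduli strictly greater than 1? No.
Verdict: Not stationary.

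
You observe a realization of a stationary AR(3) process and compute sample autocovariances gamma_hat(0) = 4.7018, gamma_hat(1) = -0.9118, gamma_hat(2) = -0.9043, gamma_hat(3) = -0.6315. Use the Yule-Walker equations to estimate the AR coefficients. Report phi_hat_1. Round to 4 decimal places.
\hat\phi_{1} = -0.3000

The Yule-Walker equations for an AR(p) process read, in matrix form,
  Gamma_p phi = r_p,   with   (Gamma_p)_{ij} = gamma(|i - j|),
                       (r_p)_i = gamma(i),   i,j = 1..p.
Substitute the sample gammas (Toeplitz matrix and right-hand side of size 3):
  Gamma_p = [[4.7018, -0.9118, -0.9043], [-0.9118, 4.7018, -0.9118], [-0.9043, -0.9118, 4.7018]]
  r_p     = [-0.9118, -0.9043, -0.6315]
Written out (R1..R3):
  (R1) 4.7018 phi_1 - 0.9118 phi_2 - 0.9043 phi_3 = -0.9118
  (R2) -0.9118 phi_1 + 4.7018 phi_2 - 0.9118 phi_3 = -0.9043
  (R3) -0.9043 phi_1 - 0.9118 phi_2 + 4.7018 phi_3 = -0.6315
Gaussian elimination:
  R2 <- R2 - (-0.9118/4.7018) R1 = R2 - (-0.193926) R1:  4.524979 phi_2 - 1.087167 phi_3 = -1.081121
  R3 <- R3 - (-0.9043/4.7018) R1 = R3 - (-0.192331) R1:  -1.087167 phi_2 + 4.527875 phi_3 = -0.806867
  R3 <- R3 - (-1.087167/4.524979) R2 = R3 - (-0.240259) R2:  4.266674 phi_3 = -1.066616
Back-substitution:
  phi_hat_3 = -1.066616 / 4.266674 = -0.249988
  phi_hat_2 = (-1.081121 - (-1.087167)(-0.249988)) / 4.524979 = -0.298985
  phi_hat_1 = (-0.9118 - (-0.9118)(-0.298985) - (-0.9043)(-0.249988)) / 4.7018 = -0.299987
So phi_hat = [-0.3000, -0.2990, -0.2500].
Therefore phi_hat_1 = -0.3000.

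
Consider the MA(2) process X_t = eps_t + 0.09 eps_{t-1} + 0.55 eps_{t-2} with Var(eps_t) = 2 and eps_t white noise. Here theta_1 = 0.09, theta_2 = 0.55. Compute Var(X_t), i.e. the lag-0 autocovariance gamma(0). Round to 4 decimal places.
\gamma(0) = 2.6212

For an MA(q) process X_t = eps_t + sum_i theta_i eps_{t-i} with
Var(eps_t) = sigma^2, the variance is
  gamma(0) = sigma^2 * (1 + sum_i theta_i^2).
  sum_i theta_i^2 = (0.09)^2 + (0.55)^2 = 0.0081 + 0.3025 = 0.3106.
  gamma(0) = 2 * (1 + 0.3106) = 2 * 1.3106 = 2.6212.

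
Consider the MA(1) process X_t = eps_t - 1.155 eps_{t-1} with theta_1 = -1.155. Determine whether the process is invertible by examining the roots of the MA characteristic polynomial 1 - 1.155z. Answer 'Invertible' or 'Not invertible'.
\text{Not invertible}

The MA(q) characteristic polynomial is P(z) = 1 - 1.155z.
Invertibility requires all roots to lie outside the unit circle, i.e. |z| > 1 for every root.
This is linear in z: 1 + (-1.155) z = 0  =>  z = -1/(-1.155) = 0.865801,  |z| = 0.865801.
Moduli of all roots: 0.8658.
All moduli strictly greater than 1? No.
Verdict: Not invertible.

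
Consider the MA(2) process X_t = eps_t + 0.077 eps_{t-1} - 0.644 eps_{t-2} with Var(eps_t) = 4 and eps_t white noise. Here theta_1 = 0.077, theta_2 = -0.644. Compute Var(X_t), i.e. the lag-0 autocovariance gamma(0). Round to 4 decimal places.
\gamma(0) = 5.6827

For an MA(q) process X_t = eps_t + sum_i theta_i eps_{t-i} with
Var(eps_t) = sigma^2, the variance is
  gamma(0) = sigma^2 * (1 + sum_i theta_i^2).
  sum_i theta_i^2 = (0.077)^2 + (-0.644)^2 = 0.005929 + 0.414736 = 0.420665.
  gamma(0) = 4 * (1 + 0.420665) = 4 * 1.420665 = 5.68266, which rounds to 5.6827.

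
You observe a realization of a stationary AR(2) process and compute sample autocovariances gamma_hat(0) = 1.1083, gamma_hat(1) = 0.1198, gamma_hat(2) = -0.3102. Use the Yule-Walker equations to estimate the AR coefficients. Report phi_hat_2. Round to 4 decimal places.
\hat\phi_{2} = -0.2950

The Yule-Walker equations for an AR(p) process read, in matrix form,
  Gamma_p phi = r_p,   with   (Gamma_p)_{ij} = gamma(|i - j|),
                       (r_p)_i = gamma(i),   i,j = 1..p.
Substitute the sample gammas (Toeplitz matrix and right-hand side of size 2):
  Gamma_p = [[1.1083, 0.1198], [0.1198, 1.1083]]
  r_p     = [0.1198, -0.3102]
Written out:
  1.1083 phi_1 + 0.1198 phi_2 = 0.1198
  0.1198 phi_1 + 1.1083 phi_2 = -0.3102
Solve by Cramer's rule:
  det = gamma(0)^2 - gamma(1)^2 = (1.1083)^2 - (0.1198)^2 = 1.22832889 - 0.01435204 = 1.21397685
  phi_hat_1 = [gamma(1) gamma(0) - gamma(1) gamma(2)] / det = [(0.1198)(1.1083) - (0.1198)(-0.3102)] / 1.21397685 = 0.1699363 / 1.21397685 = 0.14
  phi_hat_2 = [gamma(0) gamma(2) - gamma(1)^2] / det = [(1.1083)(-0.3102) - (0.1198)^2] / 1.21397685 = -0.3581467 / 1.21397685 = -0.295
So phi_hat = [0.1400, -0.2950].
Therefore phi_hat_2 = -0.2950.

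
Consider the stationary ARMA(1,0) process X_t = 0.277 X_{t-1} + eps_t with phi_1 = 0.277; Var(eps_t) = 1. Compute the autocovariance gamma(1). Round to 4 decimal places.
\gamma(1) = 0.3000

Multiply the model equation by X_{t-k} and take expectations. With theta_0 = psi_0 = 1 and psi_j the MA(infinity) weights, this gives
  gamma(k) - sum_i phi_i gamma(k-i) = c_k,
  c_k = sigma^2 * sum_{j=k..q} theta_j psi_{j-k}   (c_k = 0 for k > q),
using gamma(-m) = gamma(m).
Pure AR (q = 0): c_0 = sigma^2 = 1, c_k = 0 for k >= 1.
Equations for k = 0 and k = 1 (AR order 1):
  gamma(0) = phi_1 gamma(1) + c_0
  gamma(1) = phi_1 gamma(0) + c_1
Substituting the second into the first: gamma(0) (1 - phi_1^2) = c_0 + phi_1 c_1, so
  gamma(0) = c_0 / (1 - phi_1^2) = 1 / (1 - (0.277)^2) = 1 / 0.923271 = 1.083106.
  gamma(1) = phi_1 gamma(0) = (0.277)(1.083106) = 0.30002.
Therefore gamma(1) = 0.3000 (to 4 decimal places).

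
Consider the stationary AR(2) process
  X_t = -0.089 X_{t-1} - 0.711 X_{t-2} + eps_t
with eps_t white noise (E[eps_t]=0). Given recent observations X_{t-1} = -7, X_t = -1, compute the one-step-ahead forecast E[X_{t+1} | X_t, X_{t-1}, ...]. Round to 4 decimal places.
E[X_{t+1} \mid \mathcal F_t] = 5.0660

For an AR(p) model X_t = c + sum_i phi_i X_{t-i} + eps_t, the
one-step-ahead conditional mean is
  E[X_{t+1} | X_t, ...] = c + sum_i phi_i X_{t+1-i}.
Substitute known values:
  E[X_{t+1} | ...] = (-0.089) * (-1) + (-0.711) * (-7)
                   = 5.0660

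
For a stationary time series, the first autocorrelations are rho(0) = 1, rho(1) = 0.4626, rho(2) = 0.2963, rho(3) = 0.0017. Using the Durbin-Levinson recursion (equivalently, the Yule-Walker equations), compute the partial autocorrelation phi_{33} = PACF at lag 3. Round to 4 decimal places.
\phi_{33} = -0.2180

The PACF at lag k is phi_{kk}, the last component of the solution
to the Yule-Walker system G_k phi = r_k where
  (G_k)_{ij} = rho(|i - j|), (r_k)_i = rho(i), i,j = 1..k.
Equivalently, Durbin-Levinson gives phi_{kk} iteratively:
  phi_{11} = rho(1)
  phi_{kk} = [rho(k) - sum_{j=1..k-1} phi_{k-1,j} rho(k-j)]
            / [1 - sum_{j=1..k-1} phi_{k-1,j} rho(j)],
  phi_{k,j} = phi_{k-1,j} - phi_{kk} phi_{k-1,k-j},  j = 1..k-1.
Step k = 1:
  phi_11 = rho(1) = 0.4626.
Step k = 2:
  phi_22 = [rho(2) - phi_11 rho(1)] / [1 - phi_11 rho(1)] = [0.2963 - (0.4626)(0.4626)] / [1 - (0.4626)(0.4626)]
         = 0.08230124 / 0.78600124 = 0.104709.
  Update: phi_21 = phi_11 - phi_22 phi_11 = 0.4626 - (0.104709)(0.4626) = 0.414162.
Step k = 3:
  phi_33 = [rho(3) - phi_21 rho(2) - phi_22 rho(1)] / [1 - phi_21 rho(1) - phi_22 rho(2)]
    numerator   = 0.0017 - (0.414162)(0.2963) - (0.104709)(0.4626) = -0.1694544
    denominator = 1 - (0.414162)(0.4626) - (0.104709)(0.2963) = 0.77738358
  phi_33 = -0.1694544 / 0.77738358 = -0.218.
Therefore phi_{33} = -0.2180.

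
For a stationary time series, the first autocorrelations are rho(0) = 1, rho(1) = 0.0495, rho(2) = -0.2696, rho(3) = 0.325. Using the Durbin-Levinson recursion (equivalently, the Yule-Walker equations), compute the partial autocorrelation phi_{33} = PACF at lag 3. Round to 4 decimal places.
\phi_{33} = 0.3850

The PACF at lag k is phi_{kk}, the last component of the solution
to the Yule-Walker system G_k phi = r_k where
  (G_k)_{ij} = rho(|i - j|), (r_k)_i = rho(i), i,j = 1..k.
Equivalently, Durbin-Levinson gives phi_{kk} iteratively:
  phi_{11} = rho(1)
  phi_{kk} = [rho(k) - sum_{j=1..k-1} phi_{k-1,j} rho(k-j)]
            / [1 - sum_{j=1..k-1} phi_{k-1,j} rho(j)],
  phi_{k,j} = phi_{k-1,j} - phi_{kk} phi_{k-1,k-j},  j = 1..k-1.
Step k = 1:
  phi_11 = rho(1) = 0.0495.
Step k = 2:
  phi_22 = [rho(2) - phi_11 rho(1)] / [1 - phi_11 rho(1)] = [-0.2696 - (0.0495)(0.0495)] / [1 - (0.0495)(0.0495)]
         = -0.27205025 / 0.99754975 = -0.272718.
  Update: phi_21 = phi_11 - phi_22 phi_11 = 0.0495 - (-0.272718)(0.0495) = 0.063.
Step k = 3:
  phi_33 = [rho(3) - phi_21 rho(2) - phi_22 rho(1)] / [1 - phi_21 rho(1) - phi_22 rho(2)]
    numerator   = 0.325 - (0.063)(-0.2696) - (-0.272718)(0.0495) = 0.35548425
    denominator = 1 - (0.063)(0.0495) - (-0.272718)(-0.2696) = 0.92335662
  phi_33 = 0.35548425 / 0.92335662 = 0.385.
Therefore phi_{33} = 0.3850.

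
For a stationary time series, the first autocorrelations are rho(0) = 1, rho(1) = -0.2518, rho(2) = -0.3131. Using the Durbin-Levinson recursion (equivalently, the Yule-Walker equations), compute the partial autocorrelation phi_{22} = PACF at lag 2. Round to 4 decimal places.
\phi_{22} = -0.4020

The PACF at lag k is phi_{kk}, the last component of the solution
to the Yule-Walker system G_k phi = r_k where
  (G_k)_{ij} = rho(|i - j|), (r_k)_i = rho(i), i,j = 1..k.
Equivalently, Durbin-Levinson gives phi_{kk} iteratively:
  phi_{11} = rho(1)
  phi_{kk} = [rho(k) - sum_{j=1..k-1} phi_{k-1,j} rho(k-j)]
            / [1 - sum_{j=1..k-1} phi_{k-1,j} rho(j)],
  phi_{k,j} = phi_{k-1,j} - phi_{kk} phi_{k-1,k-j},  j = 1..k-1.
Step k = 1:
  phi_11 = rho(1) = -0.2518.
Step k = 2:
  phi_22 = [rho(2) - phi_11 rho(1)] / [1 - phi_11 rho(1)] = [-0.3131 - (-0.2518)(-0.2518)] / [1 - (-0.2518)(-0.2518)]
         = -0.37650324 / 0.93659676 = -0.402.
Therefore phi_{22} = -0.4020.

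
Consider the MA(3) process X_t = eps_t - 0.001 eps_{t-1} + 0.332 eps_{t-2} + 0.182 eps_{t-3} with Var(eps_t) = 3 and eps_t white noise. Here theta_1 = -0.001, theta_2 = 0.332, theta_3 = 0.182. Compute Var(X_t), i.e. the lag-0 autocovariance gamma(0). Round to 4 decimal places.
\gamma(0) = 3.4300

For an MA(q) process X_t = eps_t + sum_i theta_i eps_{t-i} with
Var(eps_t) = sigma^2, the variance is
  gamma(0) = sigma^2 * (1 + sum_i theta_i^2).
  sum_i theta_i^2 = (-0.001)^2 + (0.332)^2 + (0.182)^2 = 0.000001 + 0.110224 + 0.033124 = 0.143349.
  gamma(0) = 3 * (1 + 0.143349) = 3 * 1.143349 = 3.430047, which rounds to 3.4300.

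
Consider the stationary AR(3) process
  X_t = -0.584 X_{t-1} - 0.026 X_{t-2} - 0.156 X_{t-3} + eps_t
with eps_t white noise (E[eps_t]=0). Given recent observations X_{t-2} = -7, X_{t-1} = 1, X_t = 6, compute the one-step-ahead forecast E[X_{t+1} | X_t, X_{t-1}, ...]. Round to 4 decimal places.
E[X_{t+1} \mid \mathcal F_t] = -2.4380

For an AR(p) model X_t = c + sum_i phi_i X_{t-i} + eps_t, the
one-step-ahead conditional mean is
  E[X_{t+1} | X_t, ...] = c + sum_i phi_i X_{t+1-i}.
Substitute known values:
  E[X_{t+1} | ...] = (-0.584) * (6) + (-0.026) * (1) + (-0.156) * (-7)
                   = -2.4380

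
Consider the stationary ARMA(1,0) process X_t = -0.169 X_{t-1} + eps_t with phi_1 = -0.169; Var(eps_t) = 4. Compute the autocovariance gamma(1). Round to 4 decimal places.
\gamma(1) = -0.6959

Multiply the model equation by X_{t-k} and take expectations. With theta_0 = psi_0 = 1 and psi_j the MA(infinity) weights, this gives
  gamma(k) - sum_i phi_i gamma(k-i) = c_k,
  c_k = sigma^2 * sum_{j=k..q} theta_j psi_{j-k}   (c_k = 0 for k > q),
using gamma(-m) = gamma(m).
Pure AR (q = 0): c_0 = sigma^2 = 4, c_k = 0 for k >= 1.
Equations for k = 0 and k = 1 (AR order 1):
  gamma(0) = phi_1 gamma(1) + c_0
  gamma(1) = phi_1 gamma(0) + c_1
Substituting the second into the first: gamma(0) (1 - phi_1^2) = c_0 + phi_1 c_1, so
  gamma(0) = c_0 / (1 - phi_1^2) = 4 / (1 - (-0.169)^2) = 4 / 0.971439 = 4.117603.
  gamma(1) = phi_1 gamma(0) = (-0.169)(4.117603) = -0.695875.
Therefore gamma(1) = -0.6959 (to 4 decimal places).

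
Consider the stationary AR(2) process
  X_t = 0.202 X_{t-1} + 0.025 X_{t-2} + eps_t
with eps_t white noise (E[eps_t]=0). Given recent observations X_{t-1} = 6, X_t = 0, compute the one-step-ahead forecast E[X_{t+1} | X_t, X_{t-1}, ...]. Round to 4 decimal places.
E[X_{t+1} \mid \mathcal F_t] = 0.1500

For an AR(p) model X_t = c + sum_i phi_i X_{t-i} + eps_t, the
one-step-ahead conditional mean is
  E[X_{t+1} | X_t, ...] = c + sum_i phi_i X_{t+1-i}.
Substitute known values:
  E[X_{t+1} | ...] = (0.202) * (0) + (0.025) * (6)
                   = 0.1500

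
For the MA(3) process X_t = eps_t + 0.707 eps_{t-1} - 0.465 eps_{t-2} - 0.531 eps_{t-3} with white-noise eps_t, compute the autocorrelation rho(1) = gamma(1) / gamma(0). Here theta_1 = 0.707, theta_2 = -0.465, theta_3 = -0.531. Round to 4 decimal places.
\rho(1) = 0.3129

For an MA(q) process with theta_0 = 1, the autocovariance is
  gamma(k) = sigma^2 * sum_{i=0..q-k} theta_i * theta_{i+k},
and rho(k) = gamma(k) / gamma(0). Sigma^2 cancels.
  numerator   = (1)*(0.707) + (0.707)*(-0.465) + (-0.465)*(-0.531) = 0.62516.
  denominator = (1)^2 + (0.707)^2 + (-0.465)^2 + (-0.531)^2 = 1.998035.
  rho(1) = 0.62516 / 1.998035 = 0.3129.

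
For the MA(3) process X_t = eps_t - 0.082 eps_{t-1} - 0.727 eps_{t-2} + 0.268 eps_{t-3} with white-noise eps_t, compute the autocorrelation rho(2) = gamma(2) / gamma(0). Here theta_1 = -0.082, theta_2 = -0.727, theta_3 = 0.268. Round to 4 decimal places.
\rho(2) = -0.4660

For an MA(q) process with theta_0 = 1, the autocovariance is
  gamma(k) = sigma^2 * sum_{i=0..q-k} theta_i * theta_{i+k},
and rho(k) = gamma(k) / gamma(0). Sigma^2 cancels.
  numerator   = (1)*(-0.727) + (-0.082)*(0.268) = -0.748976.
  denominator = (1)^2 + (-0.082)^2 + (-0.727)^2 + (0.268)^2 = 1.607077.
  rho(2) = -0.748976 / 1.607077 = -0.4660.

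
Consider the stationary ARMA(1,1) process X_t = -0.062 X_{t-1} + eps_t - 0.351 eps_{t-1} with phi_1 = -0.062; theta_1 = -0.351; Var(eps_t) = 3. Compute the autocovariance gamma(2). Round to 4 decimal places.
\gamma(2) = 0.0788

Multiply the model equation by X_{t-k} and take expectations. With theta_0 = psi_0 = 1 and psi_j the MA(infinity) weights, this gives
  gamma(k) - sum_i phi_i gamma(k-i) = c_k,
  c_k = sigma^2 * sum_{j=k..q} theta_j psi_{j-k}   (c_k = 0 for k > q),
using gamma(-m) = gamma(m).
psi-weights needed (psi_j = theta_j + sum_i phi_i psi_{j-i}):
  psi_1 = theta_1 + phi_1 = -0.351 + (-0.062) = -0.413
Right-hand sides:
  c_0 = sigma^2 (1 + theta_1 psi_1) = 3 * (1 + (-0.351)(-0.413)) = 3 * 1.144963 = 3.434889
  c_1 = sigma^2 theta_1 = 3 * (-0.351) = -1.053
  c_2 = 0
Equations for k = 0 and k = 1 (AR order 1):
  gamma(0) = phi_1 gamma(1) + c_0
  gamma(1) = phi_1 gamma(0) + c_1
Substituting the second into the first: gamma(0) (1 - phi_1^2) = c_0 + phi_1 c_1, so
  gamma(0) = (c_0 + phi_1 c_1) / (1 - phi_1^2) = (3.434889 + (-0.062)(-1.053)) / (1 - (-0.062)^2) = 3.500175 / 0.996156 = 3.513682.
  gamma(1) = phi_1 gamma(0) + c_1 = (-0.062)(3.513682) + (-1.053) = -1.270848.
For k = 2 (> q): gamma(2) = phi_1 gamma(1) = (-0.062)(-1.270848) = 0.078793.
Therefore gamma(2) = 0.0788 (to 4 decimal places).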